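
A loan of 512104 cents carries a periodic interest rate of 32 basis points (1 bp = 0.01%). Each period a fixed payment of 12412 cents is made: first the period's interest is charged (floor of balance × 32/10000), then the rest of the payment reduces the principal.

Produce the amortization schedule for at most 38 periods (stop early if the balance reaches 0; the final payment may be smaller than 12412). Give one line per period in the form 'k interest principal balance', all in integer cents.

1 1638 10774 501330
2 1604 10808 490522
3 1569 10843 479679
4 1534 10878 468801
5 1500 10912 457889
6 1465 10947 446942
7 1430 10982 435960
8 1395 11017 424943
9 1359 11053 413890
10 1324 11088 402802
11 1288 11124 391678
12 1253 11159 380519
13 1217 11195 369324
14 1181 11231 358093
15 1145 11267 346826
16 1109 11303 335523
17 1073 11339 324184
18 1037 11375 312809
19 1000 11412 301397
20 964 11448 289949
21 927 11485 278464
22 891 11521 266943
23 854 11558 255385
24 817 11595 243790
25 780 11632 232158
26 742 11670 220488
27 705 11707 208781
28 668 11744 197037
29 630 11782 185255
30 592 11820 173435
31 554 11858 161577
32 517 11895 149682
33 478 11934 137748
34 440 11972 125776
35 402 12010 113766
36 364 12048 101718
37 325 12087 89631
38 286 12126 77505

1. interest=⌊512104·32/10000⌋=1638; principal=12412-1638=10774; balance=512104-10774=501330
2. interest=⌊501330·32/10000⌋=1604; principal=12412-1604=10808; balance=501330-10808=490522
3. interest=⌊490522·32/10000⌋=1569; principal=12412-1569=10843; balance=490522-10843=479679
4. interest=⌊479679·32/10000⌋=1534; principal=12412-1534=10878; balance=479679-10878=468801
5. interest=⌊468801·32/10000⌋=1500; principal=12412-1500=10912; balance=468801-10912=457889
6. interest=⌊457889·32/10000⌋=1465; principal=12412-1465=10947; balance=457889-10947=446942
7. interest=⌊446942·32/10000⌋=1430; principal=12412-1430=10982; balance=446942-10982=435960
8. interest=⌊435960·32/10000⌋=1395; principal=12412-1395=11017; balance=435960-11017=424943
9. interest=⌊424943·32/10000⌋=1359; principal=12412-1359=11053; balance=424943-11053=413890
10. interest=⌊413890·32/10000⌋=1324; principal=12412-1324=11088; balance=413890-11088=402802
11. interest=⌊402802·32/10000⌋=1288; principal=12412-1288=11124; balance=402802-11124=391678
12. interest=⌊391678·32/10000⌋=1253; principal=12412-1253=11159; balance=391678-11159=380519
13. interest=⌊380519·32/10000⌋=1217; principal=12412-1217=11195; balance=380519-11195=369324
14. interest=⌊369324·32/10000⌋=1181; principal=12412-1181=11231; balance=369324-11231=358093
15. interest=⌊358093·32/10000⌋=1145; principal=12412-1145=11267; balance=358093-11267=346826
16. interest=⌊346826·32/10000⌋=1109; principal=12412-1109=11303; balance=346826-11303=335523
17. interest=⌊335523·32/10000⌋=1073; principal=12412-1073=11339; balance=335523-11339=324184
18. interest=⌊324184·32/10000⌋=1037; principal=12412-1037=11375; balance=324184-11375=312809
19. interest=⌊312809·32/10000⌋=1000; principal=12412-1000=11412; balance=312809-11412=301397
20. interest=⌊301397·32/10000⌋=964; principal=12412-964=11448; balance=301397-11448=289949
21. interest=⌊289949·32/10000⌋=927; principal=12412-927=11485; balance=289949-11485=278464
22. interest=⌊278464·32/10000⌋=891; principal=12412-891=11521; balance=278464-11521=266943
23. interest=⌊266943·32/10000⌋=854; principal=12412-854=11558; balance=266943-11558=255385
24. interest=⌊255385·32/10000⌋=817; principal=12412-817=11595; balance=255385-11595=243790
25. interest=⌊243790·32/10000⌋=780; principal=12412-780=11632; balance=243790-11632=232158
26. interest=⌊232158·32/10000⌋=742; principal=12412-742=11670; balance=232158-11670=220488
27. interest=⌊220488·32/10000⌋=705; principal=12412-705=11707; balance=220488-11707=208781
28. interest=⌊208781·32/10000⌋=668; principal=12412-668=11744; balance=208781-11744=197037
29. interest=⌊197037·32/10000⌋=630; principal=12412-630=11782; balance=197037-11782=185255
30. interest=⌊185255·32/10000⌋=592; principal=12412-592=11820; balance=185255-11820=173435
31. interest=⌊173435·32/10000⌋=554; principal=12412-554=11858; balance=173435-11858=161577
32. interest=⌊161577·32/10000⌋=517; principal=12412-517=11895; balance=161577-11895=149682
33. interest=⌊149682·32/10000⌋=478; principal=12412-478=11934; balance=149682-11934=137748
34. interest=⌊137748·32/10000⌋=440; principal=12412-440=11972; balance=137748-11972=125776
35. interest=⌊125776·32/10000⌋=402; principal=12412-402=12010; balance=125776-12010=113766
36. interest=⌊113766·32/10000⌋=364; principal=12412-364=12048; balance=113766-12048=101718
37. interest=⌊101718·32/10000⌋=325; principal=12412-325=12087; balance=101718-12087=89631
38. interest=⌊89631·32/10000⌋=286; principal=12412-286=12126; balance=89631-12126=77505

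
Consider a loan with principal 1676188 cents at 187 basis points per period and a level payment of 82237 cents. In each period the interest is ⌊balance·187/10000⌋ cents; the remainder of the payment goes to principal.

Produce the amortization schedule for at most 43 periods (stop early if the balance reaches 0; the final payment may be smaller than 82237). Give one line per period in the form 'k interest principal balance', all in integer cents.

1. interest=⌊1676188·187/10000⌋=31344; principal=82237-31344=50893; balance=1676188-50893=1625295
2. interest=⌊1625295·187/10000⌋=30393; principal=82237-30393=51844; balance=1625295-51844=1573451
3. interest=⌊1573451·187/10000⌋=29423; principal=82237-29423=52814; balance=1573451-52814=1520637
4. interest=⌊1520637·187/10000⌋=28435; principal=82237-28435=53802; balance=1520637-53802=1466835
5. interest=⌊1466835·187/10000⌋=27429; principal=82237-27429=54808; balance=1466835-54808=1412027
6. interest=⌊1412027·187/10000⌋=26404; principal=82237-26404=55833; balance=1412027-55833=1356194
7. interest=⌊1356194·187/10000⌋=25360; principal=82237-25360=56877; balance=1356194-56877=1299317
8. interest=⌊1299317·187/10000⌋=24297; principal=82237-24297=57940; balance=1299317-57940=1241377
9. interest=⌊1241377·187/10000⌋=23213; principal=82237-23213=59024; balance=1241377-59024=1182353
10. interest=⌊1182353·187/10000⌋=22110; principal=82237-22110=60127; balance=1182353-60127=1122226
11. interest=⌊1122226·187/10000⌋=20985; principal=82237-20985=61252; balance=1122226-61252=1060974
12. interest=⌊1060974·187/10000⌋=19840; principal=82237-19840=62397; balance=1060974-62397=998577
13. interest=⌊998577·187/10000⌋=18673; principal=82237-18673=63564; balance=998577-63564=935013
14. interest=⌊935013·187/10000⌋=17484; principal=82237-17484=64753; balance=935013-64753=870260
15. interest=⌊870260·187/10000⌋=16273; principal=82237-16273=65964; balance=870260-65964=804296
16. interest=⌊804296·187/10000⌋=15040; principal=82237-15040=67197; balance=804296-67197=737099
17. interest=⌊737099·187/10000⌋=13783; principal=82237-13783=68454; balance=737099-68454=668645
18. interest=⌊668645·187/10000⌋=12503; principal=82237-12503=69734; balance=668645-69734=598911
19. interest=⌊598911·187/10000⌋=11199; principal=82237-11199=71038; balance=598911-71038=527873
20. interest=⌊527873·187/10000⌋=9871; principal=82237-9871=72366; balance=527873-72366=455507
21. interest=⌊455507·187/10000⌋=8517; principal=82237-8517=73720; balance=455507-73720=381787
22. interest=⌊381787·187/10000⌋=7139; principal=82237-7139=75098; balance=381787-75098=306689
23. interest=⌊306689·187/10000⌋=5735; principal=82237-5735=76502; balance=306689-76502=230187
24. interest=⌊230187·187/10000⌋=4304; principal=82237-4304=77933; balance=230187-77933=152254
25. interest=⌊152254·187/10000⌋=2847; principal=82237-2847=79390; balance=152254-79390=72864
26. interest=⌊72864·187/10000⌋=1362; principal=min(82237-1362,72864)=72864; balance=72864-72864=0

1 31344 50893 1625295
2 30393 51844 1573451
3 29423 52814 1520637
4 28435 53802 1466835
5 27429 54808 1412027
6 26404 55833 1356194
7 25360 56877 1299317
8 24297 57940 1241377
9 23213 59024 1182353
10 22110 60127 1122226
11 20985 61252 1060974
12 19840 62397 998577
13 18673 63564 935013
14 17484 64753 870260
15 16273 65964 804296
16 15040 67197 737099
17 13783 68454 668645
18 12503 69734 598911
19 11199 71038 527873
20 9871 72366 455507
21 8517 73720 381787
22 7139 75098 306689
23 5735 76502 230187
24 4304 77933 152254
25 2847 79390 72864
26 1362 72864 0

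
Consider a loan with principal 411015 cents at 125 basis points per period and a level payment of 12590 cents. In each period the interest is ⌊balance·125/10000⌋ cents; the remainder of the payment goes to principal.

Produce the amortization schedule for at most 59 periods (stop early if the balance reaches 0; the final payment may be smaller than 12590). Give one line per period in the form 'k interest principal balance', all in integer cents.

1 5137 7453 403562
2 5044 7546 396016
3 4950 7640 388376
4 4854 7736 380640
5 4758 7832 372808
6 4660 7930 364878
7 4560 8030 356848
8 4460 8130 348718
9 4358 8232 340486
10 4256 8334 332152
11 4151 8439 323713
12 4046 8544 315169
13 3939 8651 306518
14 3831 8759 297759
15 3721 8869 288890
16 3611 8979 279911
17 3498 9092 270819
18 3385 9205 261614
19 3270 9320 252294
20 3153 9437 242857
21 3035 9555 233302
22 2916 9674 223628
23 2795 9795 213833
24 2672 9918 203915
25 2548 10042 193873
26 2423 10167 183706
27 2296 10294 173412
28 2167 10423 162989
29 2037 10553 152436
30 1905 10685 141751
31 1771 10819 130932
32 1636 10954 119978
33 1499 11091 108887
34 1361 11229 97658
35 1220 11370 86288
36 1078 11512 74776
37 934 11656 63120
38 789 11801 51319
39 641 11949 39370
40 492 12098 27272
41 340 12250 15022
42 187 12403 2619
43 32 2619 0

1. interest=⌊411015·125/10000⌋=5137; principal=12590-5137=7453; balance=411015-7453=403562
2. interest=⌊403562·125/10000⌋=5044; principal=12590-5044=7546; balance=403562-7546=396016
3. interest=⌊396016·125/10000⌋=4950; principal=12590-4950=7640; balance=396016-7640=388376
4. interest=⌊388376·125/10000⌋=4854; principal=12590-4854=7736; balance=388376-7736=380640
5. interest=⌊380640·125/10000⌋=4758; principal=12590-4758=7832; balance=380640-7832=372808
6. interest=⌊372808·125/10000⌋=4660; principal=12590-4660=7930; balance=372808-7930=364878
7. interest=⌊364878·125/10000⌋=4560; principal=12590-4560=8030; balance=364878-8030=356848
8. interest=⌊356848·125/10000⌋=4460; principal=12590-4460=8130; balance=356848-8130=348718
9. interest=⌊348718·125/10000⌋=4358; principal=12590-4358=8232; balance=348718-8232=340486
10. interest=⌊340486·125/10000⌋=4256; principal=12590-4256=8334; balance=340486-8334=332152
11. interest=⌊332152·125/10000⌋=4151; principal=12590-4151=8439; balance=332152-8439=323713
12. interest=⌊323713·125/10000⌋=4046; principal=12590-4046=8544; balance=323713-8544=315169
13. interest=⌊315169·125/10000⌋=3939; principal=12590-3939=8651; balance=315169-8651=306518
14. interest=⌊306518·125/10000⌋=3831; principal=12590-3831=8759; balance=306518-8759=297759
15. interest=⌊297759·125/10000⌋=3721; principal=12590-3721=8869; balance=297759-8869=288890
16. interest=⌊288890·125/10000⌋=3611; principal=12590-3611=8979; balance=288890-8979=279911
17. interest=⌊279911·125/10000⌋=3498; principal=12590-3498=9092; balance=279911-9092=270819
18. interest=⌊270819·125/10000⌋=3385; principal=12590-3385=9205; balance=270819-9205=261614
19. interest=⌊261614·125/10000⌋=3270; principal=12590-3270=9320; balance=261614-9320=252294
20. interest=⌊252294·125/10000⌋=3153; principal=12590-3153=9437; balance=252294-9437=242857
21. interest=⌊242857·125/10000⌋=3035; principal=12590-3035=9555; balance=242857-9555=233302
22. interest=⌊233302·125/10000⌋=2916; principal=12590-2916=9674; balance=233302-9674=223628
23. interest=⌊223628·125/10000⌋=2795; principal=12590-2795=9795; balance=223628-9795=213833
24. interest=⌊213833·125/10000⌋=2672; principal=12590-2672=9918; balance=213833-9918=203915
25. interest=⌊203915·125/10000⌋=2548; principal=12590-2548=10042; balance=203915-10042=193873
26. interest=⌊193873·125/10000⌋=2423; principal=12590-2423=10167; balance=193873-10167=183706
27. interest=⌊183706·125/10000⌋=2296; principal=12590-2296=10294; balance=183706-10294=173412
28. interest=⌊173412·125/10000⌋=2167; principal=12590-2167=10423; balance=173412-10423=162989
29. interest=⌊162989·125/10000⌋=2037; principal=12590-2037=10553; balance=162989-10553=152436
30. interest=⌊152436·125/10000⌋=1905; principal=12590-1905=10685; balance=152436-10685=141751
31. interest=⌊141751·125/10000⌋=1771; principal=12590-1771=10819; balance=141751-10819=130932
32. interest=⌊130932·125/10000⌋=1636; principal=12590-1636=10954; balance=130932-10954=119978
33. interest=⌊119978·125/10000⌋=1499; principal=12590-1499=11091; balance=119978-11091=108887
34. interest=⌊108887·125/10000⌋=1361; principal=12590-1361=11229; balance=108887-11229=97658
35. interest=⌊97658·125/10000⌋=1220; principal=12590-1220=11370; balance=97658-11370=86288
36. interest=⌊86288·125/10000⌋=1078; principal=12590-1078=11512; balance=86288-11512=74776
37. interest=⌊74776·125/10000⌋=934; principal=12590-934=11656; balance=74776-11656=63120
38. interest=⌊63120·125/10000⌋=789; principal=12590-789=11801; balance=63120-11801=51319
39. interest=⌊51319·125/10000⌋=641; principal=12590-641=11949; balance=51319-11949=39370
40. interest=⌊39370·125/10000⌋=492; principal=12590-492=12098; balance=39370-12098=27272
41. interest=⌊27272·125/10000⌋=340; principal=12590-340=12250; balance=27272-12250=15022
42. interest=⌊15022·125/10000⌋=187; principal=12590-187=12403; balance=15022-12403=2619
43. interest=⌊2619·125/10000⌋=32; principal=min(12590-32,2619)=2619; balance=2619-2619=0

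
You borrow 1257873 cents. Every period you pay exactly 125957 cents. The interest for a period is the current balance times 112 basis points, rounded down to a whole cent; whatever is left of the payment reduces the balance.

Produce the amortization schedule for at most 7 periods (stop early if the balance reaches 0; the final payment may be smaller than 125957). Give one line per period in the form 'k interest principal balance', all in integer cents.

1. interest=⌊1257873·112/10000⌋=14088; principal=125957-14088=111869; balance=1257873-111869=1146004
2. interest=⌊1146004·112/10000⌋=12835; principal=125957-12835=113122; balance=1146004-113122=1032882
3. interest=⌊1032882·112/10000⌋=11568; principal=125957-11568=114389; balance=1032882-114389=918493
4. interest=⌊918493·112/10000⌋=10287; principal=125957-10287=115670; balance=918493-115670=802823
5. interest=⌊802823·112/10000⌋=8991; principal=125957-8991=116966; balance=802823-116966=685857
6. interest=⌊685857·112/10000⌋=7681; principal=125957-7681=118276; balance=685857-118276=567581
7. interest=⌊567581·112/10000⌋=6356; principal=125957-6356=119601; balance=567581-119601=447980

1 14088 111869 1146004
2 12835 113122 1032882
3 11568 114389 918493
4 10287 115670 802823
5 8991 116966 685857
6 7681 118276 567581
7 6356 119601 447980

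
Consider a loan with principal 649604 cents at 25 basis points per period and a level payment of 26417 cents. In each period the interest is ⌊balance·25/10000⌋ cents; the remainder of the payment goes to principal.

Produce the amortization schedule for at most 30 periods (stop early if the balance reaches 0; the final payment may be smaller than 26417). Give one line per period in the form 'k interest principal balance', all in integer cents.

1. interest=⌊649604·25/10000⌋=1624; principal=26417-1624=24793; balance=649604-24793=624811
2. interest=⌊624811·25/10000⌋=1562; principal=26417-1562=24855; balance=624811-24855=599956
3. interest=⌊599956·25/10000⌋=1499; principal=26417-1499=24918; balance=599956-24918=575038
4. interest=⌊575038·25/10000⌋=1437; principal=26417-1437=24980; balance=575038-24980=550058
5. interest=⌊550058·25/10000⌋=1375; principal=26417-1375=25042; balance=550058-25042=525016
6. interest=⌊525016·25/10000⌋=1312; principal=26417-1312=25105; balance=525016-25105=499911
7. interest=⌊499911·25/10000⌋=1249; principal=26417-1249=25168; balance=499911-25168=474743
8. interest=⌊474743·25/10000⌋=1186; principal=26417-1186=25231; balance=474743-25231=449512
9. interest=⌊449512·25/10000⌋=1123; principal=26417-1123=25294; balance=449512-25294=424218
10. interest=⌊424218·25/10000⌋=1060; principal=26417-1060=25357; balance=424218-25357=398861
11. interest=⌊398861·25/10000⌋=997; principal=26417-997=25420; balance=398861-25420=373441
12. interest=⌊373441·25/10000⌋=933; principal=26417-933=25484; balance=373441-25484=347957
13. interest=⌊347957·25/10000⌋=869; principal=26417-869=25548; balance=347957-25548=322409
14. interest=⌊322409·25/10000⌋=806; principal=26417-806=25611; balance=322409-25611=296798
15. interest=⌊296798·25/10000⌋=741; principal=26417-741=25676; balance=296798-25676=271122
16. interest=⌊271122·25/10000⌋=677; principal=26417-677=25740; balance=271122-25740=245382
17. interest=⌊245382·25/10000⌋=613; principal=26417-613=25804; balance=245382-25804=219578
18. interest=⌊219578·25/10000⌋=548; principal=26417-548=25869; balance=219578-25869=193709
19. interest=⌊193709·25/10000⌋=484; principal=26417-484=25933; balance=193709-25933=167776
20. interest=⌊167776·25/10000⌋=419; principal=26417-419=25998; balance=167776-25998=141778
21. interest=⌊141778·25/10000⌋=354; principal=26417-354=26063; balance=141778-26063=115715
22. interest=⌊115715·25/10000⌋=289; principal=26417-289=26128; balance=115715-26128=89587
23. interest=⌊89587·25/10000⌋=223; principal=26417-223=26194; balance=89587-26194=63393
24. interest=⌊63393·25/10000⌋=158; principal=26417-158=26259; balance=63393-26259=37134
25. interest=⌊37134·25/10000⌋=92; principal=26417-92=26325; balance=37134-26325=10809
26. interest=⌊10809·25/10000⌋=27; principal=min(26417-27,10809)=10809; balance=10809-10809=0

1 1624 24793 624811
2 1562 24855 599956
3 1499 24918 575038
4 1437 24980 550058
5 1375 25042 525016
6 1312 25105 499911
7 1249 25168 474743
8 1186 25231 449512
9 1123 25294 424218
10 1060 25357 398861
11 997 25420 373441
12 933 25484 347957
13 869 25548 322409
14 806 25611 296798
15 741 25676 271122
16 677 25740 245382
17 613 25804 219578
18 548 25869 193709
19 484 25933 167776
20 419 25998 141778
21 354 26063 115715
22 289 26128 89587
23 223 26194 63393
24 158 26259 37134
25 92 26325 10809
26 27 10809 0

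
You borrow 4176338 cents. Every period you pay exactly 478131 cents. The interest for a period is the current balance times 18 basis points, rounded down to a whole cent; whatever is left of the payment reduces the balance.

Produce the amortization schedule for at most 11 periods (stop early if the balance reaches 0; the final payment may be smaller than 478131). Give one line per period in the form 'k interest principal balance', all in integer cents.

1 7517 470614 3705724
2 6670 471461 3234263
3 5821 472310 2761953
4 4971 473160 2288793
5 4119 474012 1814781
6 3266 474865 1339916
7 2411 475720 864196
8 1555 476576 387620
9 697 387620 0

1. interest=⌊4176338·18/10000⌋=7517; principal=478131-7517=470614; balance=4176338-470614=3705724
2. interest=⌊3705724·18/10000⌋=6670; principal=478131-6670=471461; balance=3705724-471461=3234263
3. interest=⌊3234263·18/10000⌋=5821; principal=478131-5821=472310; balance=3234263-472310=2761953
4. interest=⌊2761953·18/10000⌋=4971; principal=478131-4971=473160; balance=2761953-473160=2288793
5. interest=⌊2288793·18/10000⌋=4119; principal=478131-4119=474012; balance=2288793-474012=1814781
6. interest=⌊1814781·18/10000⌋=3266; principal=478131-3266=474865; balance=1814781-474865=1339916
7. interest=⌊1339916·18/10000⌋=2411; principal=478131-2411=475720; balance=1339916-475720=864196
8. interest=⌊864196·18/10000⌋=1555; principal=478131-1555=476576; balance=864196-476576=387620
9. interest=⌊387620·18/10000⌋=697; principal=min(478131-697,387620)=387620; balance=387620-387620=0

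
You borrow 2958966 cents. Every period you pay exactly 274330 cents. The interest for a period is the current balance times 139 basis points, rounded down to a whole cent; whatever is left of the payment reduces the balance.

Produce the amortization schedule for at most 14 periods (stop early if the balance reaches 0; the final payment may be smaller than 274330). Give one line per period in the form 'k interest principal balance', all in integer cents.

1. interest=⌊2958966·139/10000⌋=41129; principal=274330-41129=233201; balance=2958966-233201=2725765
2. interest=⌊2725765·139/10000⌋=37888; principal=274330-37888=236442; balance=2725765-236442=2489323
3. interest=⌊2489323·139/10000⌋=34601; principal=274330-34601=239729; balance=2489323-239729=2249594
4. interest=⌊2249594·139/10000⌋=31269; principal=274330-31269=243061; balance=2249594-243061=2006533
5. interest=⌊2006533·139/10000⌋=27890; principal=274330-27890=246440; balance=2006533-246440=1760093
6. interest=⌊1760093·139/10000⌋=24465; principal=274330-24465=249865; balance=1760093-249865=1510228
7. interest=⌊1510228·139/10000⌋=20992; principal=274330-20992=253338; balance=1510228-253338=1256890
8. interest=⌊1256890·139/10000⌋=17470; principal=274330-17470=256860; balance=1256890-256860=1000030
9. interest=⌊1000030·139/10000⌋=13900; principal=274330-13900=260430; balance=1000030-260430=739600
10. interest=⌊739600·139/10000⌋=10280; principal=274330-10280=264050; balance=739600-264050=475550
11. interest=⌊475550·139/10000⌋=6610; principal=274330-6610=267720; balance=475550-267720=207830
12. interest=⌊207830·139/10000⌋=2888; principal=min(274330-2888,207830)=207830; balance=207830-207830=0

1 41129 233201 2725765
2 37888 236442 2489323
3 34601 239729 2249594
4 31269 243061 2006533
5 27890 246440 1760093
6 24465 249865 1510228
7 20992 253338 1256890
8 17470 256860 1000030
9 13900 260430 739600
10 10280 264050 475550
11 6610 267720 207830
12 2888 207830 0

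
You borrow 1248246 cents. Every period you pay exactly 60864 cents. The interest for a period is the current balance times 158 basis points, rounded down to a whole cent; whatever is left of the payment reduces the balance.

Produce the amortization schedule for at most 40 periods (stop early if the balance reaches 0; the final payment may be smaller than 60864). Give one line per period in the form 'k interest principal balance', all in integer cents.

1 19722 41142 1207104
2 19072 41792 1165312
3 18411 42453 1122859
4 17741 43123 1079736
5 17059 43805 1035931
6 16367 44497 991434
7 15664 45200 946234
8 14950 45914 900320
9 14225 46639 853681
10 13488 47376 806305
11 12739 48125 758180
12 11979 48885 709295
13 11206 49658 659637
14 10422 50442 609195
15 9625 51239 557956
16 8815 52049 505907
17 7993 52871 453036
18 7157 53707 399329
19 6309 54555 344774
20 5447 55417 289357
21 4571 56293 233064
22 3682 57182 175882
23 2778 58086 117796
24 1861 59003 58793
25 928 58793 0

1. interest=⌊1248246·158/10000⌋=19722; principal=60864-19722=41142; balance=1248246-41142=1207104
2. interest=⌊1207104·158/10000⌋=19072; principal=60864-19072=41792; balance=1207104-41792=1165312
3. interest=⌊1165312·158/10000⌋=18411; principal=60864-18411=42453; balance=1165312-42453=1122859
4. interest=⌊1122859·158/10000⌋=17741; principal=60864-17741=43123; balance=1122859-43123=1079736
5. interest=⌊1079736·158/10000⌋=17059; principal=60864-17059=43805; balance=1079736-43805=1035931
6. interest=⌊1035931·158/10000⌋=16367; principal=60864-16367=44497; balance=1035931-44497=991434
7. interest=⌊991434·158/10000⌋=15664; principal=60864-15664=45200; balance=991434-45200=946234
8. interest=⌊946234·158/10000⌋=14950; principal=60864-14950=45914; balance=946234-45914=900320
9. interest=⌊900320·158/10000⌋=14225; principal=60864-14225=46639; balance=900320-46639=853681
10. interest=⌊853681·158/10000⌋=13488; principal=60864-13488=47376; balance=853681-47376=806305
11. interest=⌊806305·158/10000⌋=12739; principal=60864-12739=48125; balance=806305-48125=758180
12. interest=⌊758180·158/10000⌋=11979; principal=60864-11979=48885; balance=758180-48885=709295
13. interest=⌊709295·158/10000⌋=11206; principal=60864-11206=49658; balance=709295-49658=659637
14. interest=⌊659637·158/10000⌋=10422; principal=60864-10422=50442; balance=659637-50442=609195
15. interest=⌊609195·158/10000⌋=9625; principal=60864-9625=51239; balance=609195-51239=557956
16. interest=⌊557956·158/10000⌋=8815; principal=60864-8815=52049; balance=557956-52049=505907
17. interest=⌊505907·158/10000⌋=7993; principal=60864-7993=52871; balance=505907-52871=453036
18. interest=⌊453036·158/10000⌋=7157; principal=60864-7157=53707; balance=453036-53707=399329
19. interest=⌊399329·158/10000⌋=6309; principal=60864-6309=54555; balance=399329-54555=344774
20. interest=⌊344774·158/10000⌋=5447; principal=60864-5447=55417; balance=344774-55417=289357
21. interest=⌊289357·158/10000⌋=4571; principal=60864-4571=56293; balance=289357-56293=233064
22. interest=⌊233064·158/10000⌋=3682; principal=60864-3682=57182; balance=233064-57182=175882
23. interest=⌊175882·158/10000⌋=2778; principal=60864-2778=58086; balance=175882-58086=117796
24. interest=⌊117796·158/10000⌋=1861; principal=60864-1861=59003; balance=117796-59003=58793
25. interest=⌊58793·158/10000⌋=928; principal=min(60864-928,58793)=58793; balance=58793-58793=0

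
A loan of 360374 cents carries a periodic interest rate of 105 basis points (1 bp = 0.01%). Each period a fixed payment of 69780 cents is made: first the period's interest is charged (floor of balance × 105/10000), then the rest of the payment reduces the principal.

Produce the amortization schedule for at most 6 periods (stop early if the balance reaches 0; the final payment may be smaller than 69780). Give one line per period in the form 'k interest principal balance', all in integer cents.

1. interest=⌊360374·105/10000⌋=3783; principal=69780-3783=65997; balance=360374-65997=294377
2. interest=⌊294377·105/10000⌋=3090; principal=69780-3090=66690; balance=294377-66690=227687
3. interest=⌊227687·105/10000⌋=2390; principal=69780-2390=67390; balance=227687-67390=160297
4. interest=⌊160297·105/10000⌋=1683; principal=69780-1683=68097; balance=160297-68097=92200
5. interest=⌊92200·105/10000⌋=968; principal=69780-968=68812; balance=92200-68812=23388
6. interest=⌊23388·105/10000⌋=245; principal=min(69780-245,23388)=23388; balance=23388-23388=0

1 3783 65997 294377
2 3090 66690 227687
3 2390 67390 160297
4 1683 68097 92200
5 968 68812 23388
6 245 23388 0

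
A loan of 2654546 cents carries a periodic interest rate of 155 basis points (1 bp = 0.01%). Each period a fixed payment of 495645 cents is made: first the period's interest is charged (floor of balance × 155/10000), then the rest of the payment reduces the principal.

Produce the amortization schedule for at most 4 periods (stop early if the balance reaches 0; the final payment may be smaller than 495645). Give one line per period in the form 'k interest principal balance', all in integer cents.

1. interest=⌊2654546·155/10000⌋=41145; principal=495645-41145=454500; balance=2654546-454500=2200046
2. interest=⌊2200046·155/10000⌋=34100; principal=495645-34100=461545; balance=2200046-461545=1738501
3. interest=⌊1738501·155/10000⌋=26946; principal=495645-26946=468699; balance=1738501-468699=1269802
4. interest=⌊1269802·155/10000⌋=19681; principal=495645-19681=475964; balance=1269802-475964=793838

1 41145 454500 2200046
2 34100 461545 1738501
3 26946 468699 1269802
4 19681 475964 793838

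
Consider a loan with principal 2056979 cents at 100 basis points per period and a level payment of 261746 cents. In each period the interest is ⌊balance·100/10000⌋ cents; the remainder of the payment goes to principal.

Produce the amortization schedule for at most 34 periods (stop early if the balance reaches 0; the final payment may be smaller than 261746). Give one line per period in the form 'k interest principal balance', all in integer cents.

1. interest=⌊2056979·100/10000⌋=20569; principal=261746-20569=241177; balance=2056979-241177=1815802
2. interest=⌊1815802·100/10000⌋=18158; principal=261746-18158=243588; balance=1815802-243588=1572214
3. interest=⌊1572214·100/10000⌋=15722; principal=261746-15722=246024; balance=1572214-246024=1326190
4. interest=⌊1326190·100/10000⌋=13261; principal=261746-13261=248485; balance=1326190-248485=1077705
5. interest=⌊1077705·100/10000⌋=10777; principal=261746-10777=250969; balance=1077705-250969=826736
6. interest=⌊826736·100/10000⌋=8267; principal=261746-8267=253479; balance=826736-253479=573257
7. interest=⌊573257·100/10000⌋=5732; principal=261746-5732=256014; balance=573257-256014=317243
8. interest=⌊317243·100/10000⌋=3172; principal=261746-3172=258574; balance=317243-258574=58669
9. interest=⌊58669·100/10000⌋=586; principal=min(261746-586,58669)=58669; balance=58669-58669=0

1 20569 241177 1815802
2 18158 243588 1572214
3 15722 246024 1326190
4 13261 248485 1077705
5 10777 250969 826736
6 8267 253479 573257
7 5732 256014 317243
8 3172 258574 58669
9 586 58669 0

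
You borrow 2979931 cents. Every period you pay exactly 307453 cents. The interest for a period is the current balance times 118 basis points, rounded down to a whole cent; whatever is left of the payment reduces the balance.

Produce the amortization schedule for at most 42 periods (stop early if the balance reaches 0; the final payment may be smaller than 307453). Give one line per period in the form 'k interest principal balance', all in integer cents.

1 35163 272290 2707641
2 31950 275503 2432138
3 28699 278754 2153384
4 25409 282044 1871340
5 22081 285372 1585968
6 18714 288739 1297229
7 15307 292146 1005083
8 11859 295594 709489
9 8371 299082 410407
10 4842 302611 107796
11 1271 107796 0

1. interest=⌊2979931·118/10000⌋=35163; principal=307453-35163=272290; balance=2979931-272290=2707641
2. interest=⌊2707641·118/10000⌋=31950; principal=307453-31950=275503; balance=2707641-275503=2432138
3. interest=⌊2432138·118/10000⌋=28699; principal=307453-28699=278754; balance=2432138-278754=2153384
4. interest=⌊2153384·118/10000⌋=25409; principal=307453-25409=282044; balance=2153384-282044=1871340
5. interest=⌊1871340·118/10000⌋=22081; principal=307453-22081=285372; balance=1871340-285372=1585968
6. interest=⌊1585968·118/10000⌋=18714; principal=307453-18714=288739; balance=1585968-288739=1297229
7. interest=⌊1297229·118/10000⌋=15307; principal=307453-15307=292146; balance=1297229-292146=1005083
8. interest=⌊1005083·118/10000⌋=11859; principal=307453-11859=295594; balance=1005083-295594=709489
9. interest=⌊709489·118/10000⌋=8371; principal=307453-8371=299082; balance=709489-299082=410407
10. interest=⌊410407·118/10000⌋=4842; principal=307453-4842=302611; balance=410407-302611=107796
11. interest=⌊107796·118/10000⌋=1271; principal=min(307453-1271,107796)=107796; balance=107796-107796=0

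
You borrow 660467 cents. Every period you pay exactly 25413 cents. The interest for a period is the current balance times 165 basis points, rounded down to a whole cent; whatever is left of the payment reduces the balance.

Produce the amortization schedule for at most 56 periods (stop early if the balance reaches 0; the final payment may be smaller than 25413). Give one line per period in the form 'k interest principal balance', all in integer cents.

1 10897 14516 645951
2 10658 14755 631196
3 10414 14999 616197
4 10167 15246 600951
5 9915 15498 585453
6 9659 15754 569699
7 9400 16013 553686
8 9135 16278 537408
9 8867 16546 520862
10 8594 16819 504043
11 8316 17097 486946
12 8034 17379 469567
13 7747 17666 451901
14 7456 17957 433944
15 7160 18253 415691
16 6858 18555 397136
17 6552 18861 378275
18 6241 19172 359103
19 5925 19488 339615
20 5603 19810 319805
21 5276 20137 299668
22 4944 20469 279199
23 4606 20807 258392
24 4263 21150 237242
25 3914 21499 215743
26 3559 21854 193889
27 3199 22214 171675
28 2832 22581 149094
29 2460 22953 126141
30 2081 23332 102809
31 1696 23717 79092
32 1305 24108 54984
33 907 24506 30478
34 502 24911 5567
35 91 5567 0

1. interest=⌊660467·165/10000⌋=10897; principal=25413-10897=14516; balance=660467-14516=645951
2. interest=⌊645951·165/10000⌋=10658; principal=25413-10658=14755; balance=645951-14755=631196
3. interest=⌊631196·165/10000⌋=10414; principal=25413-10414=14999; balance=631196-14999=616197
4. interest=⌊616197·165/10000⌋=10167; principal=25413-10167=15246; balance=616197-15246=600951
5. interest=⌊600951·165/10000⌋=9915; principal=25413-9915=15498; balance=600951-15498=585453
6. interest=⌊585453·165/10000⌋=9659; principal=25413-9659=15754; balance=585453-15754=569699
7. interest=⌊569699·165/10000⌋=9400; principal=25413-9400=16013; balance=569699-16013=553686
8. interest=⌊553686·165/10000⌋=9135; principal=25413-9135=16278; balance=553686-16278=537408
9. interest=⌊537408·165/10000⌋=8867; principal=25413-8867=16546; balance=537408-16546=520862
10. interest=⌊520862·165/10000⌋=8594; principal=25413-8594=16819; balance=520862-16819=504043
11. interest=⌊504043·165/10000⌋=8316; principal=25413-8316=17097; balance=504043-17097=486946
12. interest=⌊486946·165/10000⌋=8034; principal=25413-8034=17379; balance=486946-17379=469567
13. interest=⌊469567·165/10000⌋=7747; principal=25413-7747=17666; balance=469567-17666=451901
14. interest=⌊451901·165/10000⌋=7456; principal=25413-7456=17957; balance=451901-17957=433944
15. interest=⌊433944·165/10000⌋=7160; principal=25413-7160=18253; balance=433944-18253=415691
16. interest=⌊415691·165/10000⌋=6858; principal=25413-6858=18555; balance=415691-18555=397136
17. interest=⌊397136·165/10000⌋=6552; principal=25413-6552=18861; balance=397136-18861=378275
18. interest=⌊378275·165/10000⌋=6241; principal=25413-6241=19172; balance=378275-19172=359103
19. interest=⌊359103·165/10000⌋=5925; principal=25413-5925=19488; balance=359103-19488=339615
20. interest=⌊339615·165/10000⌋=5603; principal=25413-5603=19810; balance=339615-19810=319805
21. interest=⌊319805·165/10000⌋=5276; principal=25413-5276=20137; balance=319805-20137=299668
22. interest=⌊299668·165/10000⌋=4944; principal=25413-4944=20469; balance=299668-20469=279199
23. interest=⌊279199·165/10000⌋=4606; principal=25413-4606=20807; balance=279199-20807=258392
24. interest=⌊258392·165/10000⌋=4263; principal=25413-4263=21150; balance=258392-21150=237242
25. interest=⌊237242·165/10000⌋=3914; principal=25413-3914=21499; balance=237242-21499=215743
26. interest=⌊215743·165/10000⌋=3559; principal=25413-3559=21854; balance=215743-21854=193889
27. interest=⌊193889·165/10000⌋=3199; principal=25413-3199=22214; balance=193889-22214=171675
28. interest=⌊171675·165/10000⌋=2832; principal=25413-2832=22581; balance=171675-22581=149094
29. interest=⌊149094·165/10000⌋=2460; principal=25413-2460=22953; balance=149094-22953=126141
30. interest=⌊126141·165/10000⌋=2081; principal=25413-2081=23332; balance=126141-23332=102809
31. interest=⌊102809·165/10000⌋=1696; principal=25413-1696=23717; balance=102809-23717=79092
32. interest=⌊79092·165/10000⌋=1305; principal=25413-1305=24108; balance=79092-24108=54984
33. interest=⌊54984·165/10000⌋=907; principal=25413-907=24506; balance=54984-24506=30478
34. interest=⌊30478·165/10000⌋=502; principal=25413-502=24911; balance=30478-24911=5567
35. interest=⌊5567·165/10000⌋=91; principal=min(25413-91,5567)=5567; balance=5567-5567=0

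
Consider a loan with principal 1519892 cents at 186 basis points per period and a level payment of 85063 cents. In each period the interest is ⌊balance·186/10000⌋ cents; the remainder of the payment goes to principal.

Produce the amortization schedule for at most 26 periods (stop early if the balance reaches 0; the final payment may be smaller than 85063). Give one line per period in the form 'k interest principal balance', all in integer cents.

1. interest=⌊1519892·186/10000⌋=28269; principal=85063-28269=56794; balance=1519892-56794=1463098
2. interest=⌊1463098·186/10000⌋=27213; principal=85063-27213=57850; balance=1463098-57850=1405248
3. interest=⌊1405248·186/10000⌋=26137; principal=85063-26137=58926; balance=1405248-58926=1346322
4. interest=⌊1346322·186/10000⌋=25041; principal=85063-25041=60022; balance=1346322-60022=1286300
5. interest=⌊1286300·186/10000⌋=23925; principal=85063-23925=61138; balance=1286300-61138=1225162
6. interest=⌊1225162·186/10000⌋=22788; principal=85063-22788=62275; balance=1225162-62275=1162887
7. interest=⌊1162887·186/10000⌋=21629; principal=85063-21629=63434; balance=1162887-63434=1099453
8. interest=⌊1099453·186/10000⌋=20449; principal=85063-20449=64614; balance=1099453-64614=1034839
9. interest=⌊1034839·186/10000⌋=19248; principal=85063-19248=65815; balance=1034839-65815=969024
10. interest=⌊969024·186/10000⌋=18023; principal=85063-18023=67040; balance=969024-67040=901984
11. interest=⌊901984·186/10000⌋=16776; principal=85063-16776=68287; balance=901984-68287=833697
12. interest=⌊833697·186/10000⌋=15506; principal=85063-15506=69557; balance=833697-69557=764140
13. interest=⌊764140·186/10000⌋=14213; principal=85063-14213=70850; balance=764140-70850=693290
14. interest=⌊693290·186/10000⌋=12895; principal=85063-12895=72168; balance=693290-72168=621122
15. interest=⌊621122·186/10000⌋=11552; principal=85063-11552=73511; balance=621122-73511=547611
16. interest=⌊547611·186/10000⌋=10185; principal=85063-10185=74878; balance=547611-74878=472733
17. interest=⌊472733·186/10000⌋=8792; principal=85063-8792=76271; balance=472733-76271=396462
18. interest=⌊396462·186/10000⌋=7374; principal=85063-7374=77689; balance=396462-77689=318773
19. interest=⌊318773·186/10000⌋=5929; principal=85063-5929=79134; balance=318773-79134=239639
20. interest=⌊239639·186/10000⌋=4457; principal=85063-4457=80606; balance=239639-80606=159033
21. interest=⌊159033·186/10000⌋=2958; principal=85063-2958=82105; balance=159033-82105=76928
22. interest=⌊76928·186/10000⌋=1430; principal=min(85063-1430,76928)=76928; balance=76928-76928=0

1 28269 56794 1463098
2 27213 57850 1405248
3 26137 58926 1346322
4 25041 60022 1286300
5 23925 61138 1225162
6 22788 62275 1162887
7 21629 63434 1099453
8 20449 64614 1034839
9 19248 65815 969024
10 18023 67040 901984
11 16776 68287 833697
12 15506 69557 764140
13 14213 70850 693290
14 12895 72168 621122
15 11552 73511 547611
16 10185 74878 472733
17 8792 76271 396462
18 7374 77689 318773
19 5929 79134 239639
20 4457 80606 159033
21 2958 82105 76928
22 1430 76928 0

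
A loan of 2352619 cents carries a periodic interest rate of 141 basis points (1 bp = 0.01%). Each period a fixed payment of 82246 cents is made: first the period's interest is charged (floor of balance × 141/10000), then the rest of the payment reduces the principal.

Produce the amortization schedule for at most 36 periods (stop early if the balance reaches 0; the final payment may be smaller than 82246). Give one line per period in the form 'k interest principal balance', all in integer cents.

1. interest=⌊2352619·141/10000⌋=33171; principal=82246-33171=49075; balance=2352619-49075=2303544
2. interest=⌊2303544·141/10000⌋=32479; principal=82246-32479=49767; balance=2303544-49767=2253777
3. interest=⌊2253777·141/10000⌋=31778; principal=82246-31778=50468; balance=2253777-50468=2203309
4. interest=⌊2203309·141/10000⌋=31066; principal=82246-31066=51180; balance=2203309-51180=2152129
5. interest=⌊2152129·141/10000⌋=30345; principal=82246-30345=51901; balance=2152129-51901=2100228
6. interest=⌊2100228·141/10000⌋=29613; principal=82246-29613=52633; balance=2100228-52633=2047595
7. interest=⌊2047595·141/10000⌋=28871; principal=82246-28871=53375; balance=2047595-53375=1994220
8. interest=⌊1994220·141/10000⌋=28118; principal=82246-28118=54128; balance=1994220-54128=1940092
9. interest=⌊1940092·141/10000⌋=27355; principal=82246-27355=54891; balance=1940092-54891=1885201
10. interest=⌊1885201·141/10000⌋=26581; principal=82246-26581=55665; balance=1885201-55665=1829536
11. interest=⌊1829536·141/10000⌋=25796; principal=82246-25796=56450; balance=1829536-56450=1773086
12. interest=⌊1773086·141/10000⌋=25000; principal=82246-25000=57246; balance=1773086-57246=1715840
13. interest=⌊1715840·141/10000⌋=24193; principal=82246-24193=58053; balance=1715840-58053=1657787
14. interest=⌊1657787·141/10000⌋=23374; principal=82246-23374=58872; balance=1657787-58872=1598915
15. interest=⌊1598915·141/10000⌋=22544; principal=82246-22544=59702; balance=1598915-59702=1539213
16. interest=⌊1539213·141/10000⌋=21702; principal=82246-21702=60544; balance=1539213-60544=1478669
17. interest=⌊1478669·141/10000⌋=20849; principal=82246-20849=61397; balance=1478669-61397=1417272
18. interest=⌊1417272·141/10000⌋=19983; principal=82246-19983=62263; balance=1417272-62263=1355009
19. interest=⌊1355009·141/10000⌋=19105; principal=82246-19105=63141; balance=1355009-63141=1291868
20. interest=⌊1291868·141/10000⌋=18215; principal=82246-18215=64031; balance=1291868-64031=1227837
21. interest=⌊1227837·141/10000⌋=17312; principal=82246-17312=64934; balance=1227837-64934=1162903
22. interest=⌊1162903·141/10000⌋=16396; principal=82246-16396=65850; balance=1162903-65850=1097053
23. interest=⌊1097053·141/10000⌋=15468; principal=82246-15468=66778; balance=1097053-66778=1030275
24. interest=⌊1030275·141/10000⌋=14526; principal=82246-14526=67720; balance=1030275-67720=962555
25. interest=⌊962555·141/10000⌋=13572; principal=82246-13572=68674; balance=962555-68674=893881
26. interest=⌊893881·141/10000⌋=12603; principal=82246-12603=69643; balance=893881-69643=824238
27. interest=⌊824238·141/10000⌋=11621; principal=82246-11621=70625; balance=824238-70625=753613
28. interest=⌊753613·141/10000⌋=10625; principal=82246-10625=71621; balance=753613-71621=681992
29. interest=⌊681992·141/10000⌋=9616; principal=82246-9616=72630; balance=681992-72630=609362
30. interest=⌊609362·141/10000⌋=8592; principal=82246-8592=73654; balance=609362-73654=535708
31. interest=⌊535708·141/10000⌋=7553; principal=82246-7553=74693; balance=535708-74693=461015
32. interest=⌊461015·141/10000⌋=6500; principal=82246-6500=75746; balance=461015-75746=385269
33. interest=⌊385269·141/10000⌋=5432; principal=82246-5432=76814; balance=385269-76814=308455
34. interest=⌊308455·141/10000⌋=4349; principal=82246-4349=77897; balance=308455-77897=230558
35. interest=⌊230558·141/10000⌋=3250; principal=82246-3250=78996; balance=230558-78996=151562
36. interest=⌊151562·141/10000⌋=2137; principal=82246-2137=80109; balance=151562-80109=71453

1 33171 49075 2303544
2 32479 49767 2253777
3 31778 50468 2203309
4 31066 51180 2152129
5 30345 51901 2100228
6 29613 52633 2047595
7 28871 53375 1994220
8 28118 54128 1940092
9 27355 54891 1885201
10 26581 55665 1829536
11 25796 56450 1773086
12 25000 57246 1715840
13 24193 58053 1657787
14 23374 58872 1598915
15 22544 59702 1539213
16 21702 60544 1478669
17 20849 61397 1417272
18 19983 62263 1355009
19 19105 63141 1291868
20 18215 64031 1227837
21 17312 64934 1162903
22 16396 65850 1097053
23 15468 66778 1030275
24 14526 67720 962555
25 13572 68674 893881
26 12603 69643 824238
27 11621 70625 753613
28 10625 71621 681992
29 9616 72630 609362
30 8592 73654 535708
31 7553 74693 461015
32 6500 75746 385269
33 5432 76814 308455
34 4349 77897 230558
35 3250 78996 151562
36 2137 80109 71453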